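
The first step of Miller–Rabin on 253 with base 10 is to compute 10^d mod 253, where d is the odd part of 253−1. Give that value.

21

253 − 1 = 252 = 2^2 · 63, so d = 63.
10^1 ≡ 10 (mod 253)
10^2 ≡ 10^2 = 100 ≡ 100 (mod 253)
10^4 ≡ 100^2 = 10000 ≡ 133 (mod 253)
10^8 ≡ 133^2 = 17689 ≡ 232 (mod 253)
10^16 ≡ 232^2 = 53824 ≡ 188 (mod 253)
10^32 ≡ 188^2 = 35344 ≡ 177 (mod 253)
63 = 32 + 16 + 8 + 4 + 2 + 1 in binary powers of 2.
So 10^63 ≡ 177 · 188 · 232 · 133 · 100 · 10 ≡ 21 (mod 253).
Squaring chain: 21 → 188; never reaches −1, so base 10 is a Miller–Rabin witness that 253 is composite.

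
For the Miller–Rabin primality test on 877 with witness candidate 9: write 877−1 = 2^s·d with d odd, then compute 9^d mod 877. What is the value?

1

877 − 1 = 876 = 2^2 · 219, so d = 219.
9^1 ≡ 9 (mod 877)
9^2 ≡ 9^2 = 81 ≡ 81 (mod 877)
9^4 ≡ 81^2 = 6561 ≡ 422 (mod 877)
9^8 ≡ 422^2 = 178084 ≡ 53 (mod 877)
9^16 ≡ 53^2 = 2809 ≡ 178 (mod 877)
9^32 ≡ 178^2 = 31684 ≡ 112 (mod 877)
9^64 ≡ 112^2 = 12544 ≡ 266 (mod 877)
9^128 ≡ 266^2 = 70756 ≡ 596 (mod 877)
219 = 128 + 64 + 16 + 8 + 2 + 1 in binary powers of 2.
So 9^219 ≡ 596 · 266 · 178 · 53 · 81 · 9 ≡ 1 (mod 877).
Since 9^d ≡ 1 (mod 877), base 9 does not prove 877 composite.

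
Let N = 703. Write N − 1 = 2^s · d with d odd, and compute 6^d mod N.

703 − 1 = 702 = 2^1 · 351, so d = 351.
6^1 ≡ 6 (mod 703)
6^2 ≡ 6^2 = 36 ≡ 36 (mod 703)
6^4 ≡ 36^2 = 1296 ≡ 593 (mod 703)
6^8 ≡ 593^2 = 351649 ≡ 149 (mod 703)
6^16 ≡ 149^2 = 22201 ≡ 408 (mod 703)
6^32 ≡ 408^2 = 166464 ≡ 556 (mod 703)
6^64 ≡ 556^2 = 309136 ≡ 519 (mod 703)
6^128 ≡ 519^2 = 269361 ≡ 112 (mod 703)
6^256 ≡ 112^2 = 12544 ≡ 593 (mod 703)
351 = 256 + 64 + 16 + 8 + 4 + 2 + 1 in binary powers of 2.
So 6^351 ≡ 593 · 519 · 408 · 149 · 593 · 36 · 6 ≡ 438 (mod 703).
Squaring chain: 438; never reaches −1, so base 6 is a Miller–Rabin witness that 703 is composite.

438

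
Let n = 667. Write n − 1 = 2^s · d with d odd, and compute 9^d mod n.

667 − 1 = 666 = 2^1 · 333, so d = 333.
9^1 ≡ 9 (mod 667)
9^2 ≡ 9^2 = 81 ≡ 81 (mod 667)
9^4 ≡ 81^2 = 6561 ≡ 558 (mod 667)
9^8 ≡ 558^2 = 311364 ≡ 542 (mod 667)
9^16 ≡ 542^2 = 293764 ≡ 284 (mod 667)
9^32 ≡ 284^2 = 80656 ≡ 616 (mod 667)
9^64 ≡ 616^2 = 379456 ≡ 600 (mod 667)
9^128 ≡ 600^2 = 360000 ≡ 487 (mod 667)
9^256 ≡ 487^2 = 237169 ≡ 384 (mod 667)
333 = 256 + 64 + 8 + 4 + 1 in binary powers of 2.
So 9^333 ≡ 384 · 600 · 542 · 558 · 9 ≡ 660 (mod 667).
Squaring chain: 660; never reaches −1, so base 9 is a Miller–Rabin witness that 667 is composite.

660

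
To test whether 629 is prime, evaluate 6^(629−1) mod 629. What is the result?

38

6^1 ≡ 6 (mod 629)
6^2 ≡ 6^2 = 36 ≡ 36 (mod 629)
6^4 ≡ 36^2 = 1296 ≡ 38 (mod 629)
6^8 ≡ 38^2 = 1444 ≡ 186 (mod 629)
6^16 ≡ 186^2 = 34596 ≡ 1 (mod 629)
6^32 ≡ 1^2 = 1 ≡ 1 (mod 629)
6^64 ≡ 1^2 = 1 ≡ 1 (mod 629)
6^128 ≡ 1^2 = 1 ≡ 1 (mod 629)
6^256 ≡ 1^2 = 1 ≡ 1 (mod 629)
6^512 ≡ 1^2 = 1 ≡ 1 (mod 629)
628 = 512 + 64 + 32 + 16 + 4 in binary powers of 2.
So 6^628 ≡ 1 · 1 · 1 · 1 · 38 ≡ 38 (mod 629).
Since 38 ≠ 1, base 6 is a Fermat witness: 629 is composite.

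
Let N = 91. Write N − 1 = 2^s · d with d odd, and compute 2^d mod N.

57

91 − 1 = 90 = 2^1 · 45, so d = 45.
2^1 ≡ 2 (mod 91)
2^2 ≡ 2^2 = 4 ≡ 4 (mod 91)
2^4 ≡ 4^2 = 16 ≡ 16 (mod 91)
2^8 ≡ 16^2 = 256 ≡ 74 (mod 91)
2^16 ≡ 74^2 = 5476 ≡ 16 (mod 91)
2^32 ≡ 16^2 = 256 ≡ 74 (mod 91)
45 = 32 + 8 + 4 + 1 in binary powers of 2.
So 2^45 ≡ 74 · 74 · 16 · 2 ≡ 57 (mod 91).
Squaring chain: 57; never reaches −1, so base 2 is a Miller–Rabin witness that 91 is composite.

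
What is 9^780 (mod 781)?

529

9^1 ≡ 9 (mod 781)
9^2 ≡ 9^2 = 81 ≡ 81 (mod 781)
9^4 ≡ 81^2 = 6561 ≡ 313 (mod 781)
9^8 ≡ 313^2 = 97969 ≡ 344 (mod 781)
9^16 ≡ 344^2 = 118336 ≡ 405 (mod 781)
9^32 ≡ 405^2 = 164025 ≡ 15 (mod 781)
9^64 ≡ 15^2 = 225 ≡ 225 (mod 781)
9^128 ≡ 225^2 = 50625 ≡ 641 (mod 781)
9^256 ≡ 641^2 = 410881 ≡ 75 (mod 781)
9^512 ≡ 75^2 = 5625 ≡ 158 (mod 781)
780 = 512 + 256 + 8 + 4 in binary powers of 2.
So 9^780 ≡ 158 · 75 · 344 · 313 ≡ 529 (mod 781).
Since 529 ≠ 1, base 9 is a Fermat witness: 781 is composite.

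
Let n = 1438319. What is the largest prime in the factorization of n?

1438319 = 17 · 84607
84607 = 19 · 4453
4453 = 61 · 73
73 is prime.
So 1438319 = 17 · 19 · 61 · 73; the largest prime factor is 73.

73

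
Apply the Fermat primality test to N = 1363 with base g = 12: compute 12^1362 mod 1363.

202

12^1 ≡ 12 (mod 1363)
12^2 ≡ 12^2 = 144 ≡ 144 (mod 1363)
12^4 ≡ 144^2 = 20736 ≡ 291 (mod 1363)
12^8 ≡ 291^2 = 84681 ≡ 175 (mod 1363)
12^16 ≡ 175^2 = 30625 ≡ 639 (mod 1363)
12^32 ≡ 639^2 = 408321 ≡ 784 (mod 1363)
12^64 ≡ 784^2 = 614656 ≡ 1306 (mod 1363)
12^128 ≡ 1306^2 = 1705636 ≡ 523 (mod 1363)
12^256 ≡ 523^2 = 273529 ≡ 929 (mod 1363)
12^512 ≡ 929^2 = 863041 ≡ 262 (mod 1363)
12^1024 ≡ 262^2 = 68644 ≡ 494 (mod 1363)
1362 = 1024 + 256 + 64 + 16 + 2 in binary powers of 2.
So 12^1362 ≡ 494 · 929 · 1306 · 639 · 144 ≡ 202 (mod 1363).
Since 202 ≠ 1, base 12 is a Fermat witness: 1363 is composite.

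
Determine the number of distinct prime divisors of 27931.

27931 = 17 · 1643
1643 = 31 · 53
27931 = 17 · 31 · 53, which has 3 distinct prime factors.

3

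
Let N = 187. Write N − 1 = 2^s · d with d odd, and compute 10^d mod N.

187 − 1 = 186 = 2^1 · 93, so d = 93.
10^1 ≡ 10 (mod 187)
10^2 ≡ 10^2 = 100 ≡ 100 (mod 187)
10^4 ≡ 100^2 = 10000 ≡ 89 (mod 187)
10^8 ≡ 89^2 = 7921 ≡ 67 (mod 187)
10^16 ≡ 67^2 = 4489 ≡ 1 (mod 187)
10^32 ≡ 1^2 = 1 ≡ 1 (mod 187)
10^64 ≡ 1^2 = 1 ≡ 1 (mod 187)
93 = 64 + 16 + 8 + 4 + 1 in binary powers of 2.
So 10^93 ≡ 1 · 1 · 67 · 89 · 10 ≡ 164 (mod 187).
Squaring chain: 164; never reaches −1, so base 10 is a Miller–Rabin witness that 187 is composite.

164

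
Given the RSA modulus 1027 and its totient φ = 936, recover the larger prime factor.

79

φ(n) = (p−1)(q−1) = n − (p+q) + 1, so p + q = 1027 − 936 + 1 = 92.
p and q are the roots of t² − 92t + 1027 = 0.
Discriminant: 92² − 4·1027 = 8464 − 4108 = 4356; √4356 = 66.
q = (92 − 66)/2 = 13, p = (92 + 66)/2 = 79.
Check: 13 · 79 = 1027.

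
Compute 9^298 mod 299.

9

9^1 ≡ 9 (mod 299)
9^2 ≡ 9^2 = 81 ≡ 81 (mod 299)
9^4 ≡ 81^2 = 6561 ≡ 282 (mod 299)
9^8 ≡ 282^2 = 79524 ≡ 289 (mod 299)
9^16 ≡ 289^2 = 83521 ≡ 100 (mod 299)
9^32 ≡ 100^2 = 10000 ≡ 133 (mod 299)
9^64 ≡ 133^2 = 17689 ≡ 48 (mod 299)
9^128 ≡ 48^2 = 2304 ≡ 211 (mod 299)
9^256 ≡ 211^2 = 44521 ≡ 269 (mod 299)
298 = 256 + 32 + 8 + 2 in binary powers of 2.
So 9^298 ≡ 269 · 133 · 289 · 81 ≡ 9 (mod 299).
Since 9 ≠ 1, base 9 is a Fermat witness: 299 is composite.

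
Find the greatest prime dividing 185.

37

185 = 5 · 37
37 is prime.
So 185 = 5 · 37; the largest prime factor is 37.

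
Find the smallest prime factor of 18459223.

18459223 is odd.
Digit sum 34, not divisible by 3.
Ends in 3: not divisible by 5.
7: 18459223 = 7·2637031 + 6
11: 18459223 = 11·1678111 + 2
13: 18459223 = 13·1419940 + 3
17: 18459223 = 17·1085836 + 11
19: 18459223 = 19·971538 + 1
23: 18459223 = 23·802574 + 21
29: 18459223 = 29·636524 + 27
31: 18459223 = 31·595458 + 25
37: 18459223 = 37·498897 + 34
41: 18459223 = 41·450224 + 39
43: 18459223 = 43·429284 + 11
47: 18459223 = 47·392749 + 20
53: 18459223 = 53·348287 + 12
59: 18459223 = 59·312868 + 11
61: 18459223 = 61·302610 + 13
67: 18459223 = 67·275510 + 53
71: 18459223 = 71·259989 + 4
73: 18459223 = 73·252866 + 5
79: 18459223 = 79·233661 + 4
83: 18459223 = 83·222400 + 23
89: 18459223 = 89·207407

89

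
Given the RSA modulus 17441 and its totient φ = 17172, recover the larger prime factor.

φ(n) = (p−1)(q−1) = n − (p+q) + 1, so p + q = 17441 − 17172 + 1 = 270.
p and q are the roots of t² − 270t + 17441 = 0.
Discriminant: 270² − 4·17441 = 72900 − 69764 = 3136; √3136 = 56.
q = (270 − 56)/2 = 107, p = (270 + 56)/2 = 163.
Check: 107 · 163 = 17441.

163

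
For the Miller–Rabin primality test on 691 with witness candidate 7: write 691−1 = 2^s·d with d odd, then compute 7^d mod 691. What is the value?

691 − 1 = 690 = 2^1 · 345, so d = 345.
7^1 ≡ 7 (mod 691)
7^2 ≡ 7^2 = 49 ≡ 49 (mod 691)
7^4 ≡ 49^2 = 2401 ≡ 328 (mod 691)
7^8 ≡ 328^2 = 107584 ≡ 479 (mod 691)
7^16 ≡ 479^2 = 229441 ≡ 29 (mod 691)
7^32 ≡ 29^2 = 841 ≡ 150 (mod 691)
7^64 ≡ 150^2 = 22500 ≡ 388 (mod 691)
7^128 ≡ 388^2 = 150544 ≡ 597 (mod 691)
7^256 ≡ 597^2 = 356409 ≡ 544 (mod 691)
345 = 256 + 64 + 16 + 8 + 1 in binary powers of 2.
So 7^345 ≡ 544 · 388 · 29 · 479 · 7 ≡ 1 (mod 691).
Since 7^d ≡ 1 (mod 691), base 7 does not prove 691 composite.

1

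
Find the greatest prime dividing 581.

83

581 = 7 · 83
83 is prime.
So 581 = 7 · 83; the largest prime factor is 83.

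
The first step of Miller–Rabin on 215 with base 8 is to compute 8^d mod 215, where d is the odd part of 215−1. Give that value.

22

215 − 1 = 214 = 2^1 · 107, so d = 107.
8^1 ≡ 8 (mod 215)
8^2 ≡ 8^2 = 64 ≡ 64 (mod 215)
8^4 ≡ 64^2 = 4096 ≡ 11 (mod 215)
8^8 ≡ 11^2 = 121 ≡ 121 (mod 215)
8^16 ≡ 121^2 = 14641 ≡ 21 (mod 215)
8^32 ≡ 21^2 = 441 ≡ 11 (mod 215)
8^64 ≡ 11^2 = 121 ≡ 121 (mod 215)
107 = 64 + 32 + 8 + 2 + 1 in binary powers of 2.
So 8^107 ≡ 121 · 11 · 121 · 64 · 8 ≡ 22 (mod 215).
Squaring chain: 22; never reaches −1, so base 8 is a Miller–Rabin witness that 215 is composite.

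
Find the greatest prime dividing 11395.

11395 = 5 · 2279
2279 = 43 · 53
53 is prime.
So 11395 = 5 · 43 · 53; the largest prime factor is 53.

53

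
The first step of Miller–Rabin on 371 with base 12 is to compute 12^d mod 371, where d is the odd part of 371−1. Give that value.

371 − 1 = 370 = 2^1 · 185, so d = 185.
12^1 ≡ 12 (mod 371)
12^2 ≡ 12^2 = 144 ≡ 144 (mod 371)
12^4 ≡ 144^2 = 20736 ≡ 331 (mod 371)
12^8 ≡ 331^2 = 109561 ≡ 116 (mod 371)
12^16 ≡ 116^2 = 13456 ≡ 100 (mod 371)
12^32 ≡ 100^2 = 10000 ≡ 354 (mod 371)
12^64 ≡ 354^2 = 125316 ≡ 289 (mod 371)
12^128 ≡ 289^2 = 83521 ≡ 46 (mod 371)
185 = 128 + 32 + 16 + 8 + 1 in binary powers of 2.
So 12^185 ≡ 46 · 354 · 100 · 116 · 12 ≡ 339 (mod 371).
Squaring chain: 339; never reaches −1, so base 12 is a Miller–Rabin witness that 371 is composite.

339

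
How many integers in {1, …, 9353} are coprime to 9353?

9108

Factor: 9353 = 47 · 199.
φ(9353) = (47−1) · (199−1) = 46 · 198 = 9108.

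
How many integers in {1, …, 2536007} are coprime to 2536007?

2479552

Factor: 2536007 = 107 · 137 · 173.
φ(2536007) = (107−1) · (137−1) · (173−1) = 106 · 136 · 172 = 2479552.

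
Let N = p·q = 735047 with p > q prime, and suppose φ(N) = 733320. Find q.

757

φ(n) = (p−1)(q−1) = n − (p+q) + 1, so p + q = 735047 − 733320 + 1 = 1728.
p and q are the roots of t² − 1728t + 735047 = 0.
Discriminant: 1728² − 4·735047 = 2985984 − 2940188 = 45796; √45796 = 214.
q = (1728 − 214)/2 = 757, p = (1728 + 214)/2 = 971.
Check: 757 · 971 = 735047.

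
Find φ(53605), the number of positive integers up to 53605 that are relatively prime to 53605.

42000

Factor: 53605 = 5 · 71 · 151.
φ(53605) = (5−1) · (71−1) · (151−1) = 4 · 70 · 150 = 42000.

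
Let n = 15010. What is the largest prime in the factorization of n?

15010 = 2 · 7505
7505 = 5 · 1501
1501 = 19 · 79
79 is prime.
So 15010 = 2 · 5 · 19 · 79; the largest prime factor is 79.

79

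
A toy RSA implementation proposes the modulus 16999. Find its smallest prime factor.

16999 is odd.
Digit sum 34, not divisible by 3.
Ends in 9: not divisible by 5.
7: 16999 = 7·2428 + 3
11: 16999 = 11·1545 + 4
13: 16999 = 13·1307 + 8
17: 16999 = 17·999 + 16
19: 16999 = 19·894 + 13
23: 16999 = 23·739 + 2
29: 16999 = 29·586 + 5
31: 16999 = 31·548 + 11
37: 16999 = 37·459 + 16
41: 16999 = 41·414 + 25
43: 16999 = 43·395 + 14
47: 16999 = 47·361 + 32
53: 16999 = 53·320 + 39
59: 16999 = 59·288 + 7
61: 16999 = 61·278 + 41
67: 16999 = 67·253 + 48
71: 16999 = 71·239 + 30
73: 16999 = 73·232 + 63
79: 16999 = 79·215 + 14
83: 16999 = 83·204 + 67
89: 16999 = 89·191

89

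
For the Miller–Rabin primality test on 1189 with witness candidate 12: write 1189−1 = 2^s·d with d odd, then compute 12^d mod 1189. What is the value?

1189 − 1 = 1188 = 2^2 · 297, so d = 297.
12^1 ≡ 12 (mod 1189)
12^2 ≡ 12^2 = 144 ≡ 144 (mod 1189)
12^4 ≡ 144^2 = 20736 ≡ 523 (mod 1189)
12^8 ≡ 523^2 = 273529 ≡ 59 (mod 1189)
12^16 ≡ 59^2 = 3481 ≡ 1103 (mod 1189)
12^32 ≡ 1103^2 = 1216609 ≡ 262 (mod 1189)
12^64 ≡ 262^2 = 68644 ≡ 871 (mod 1189)
12^128 ≡ 871^2 = 758641 ≡ 59 (mod 1189)
12^256 ≡ 59^2 = 3481 ≡ 1103 (mod 1189)
297 = 256 + 32 + 8 + 1 in binary powers of 2.
So 12^297 ≡ 1103 · 262 · 59 · 12 ≡ 157 (mod 1189).
Squaring chain: 157 → 869; never reaches −1, so base 12 is a Miller–Rabin witness that 1189 is composite.

157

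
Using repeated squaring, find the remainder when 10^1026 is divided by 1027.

10^1 ≡ 10 (mod 1027)
10^2 ≡ 10^2 = 100 ≡ 100 (mod 1027)
10^4 ≡ 100^2 = 10000 ≡ 757 (mod 1027)
10^8 ≡ 757^2 = 573049 ≡ 1010 (mod 1027)
10^16 ≡ 1010^2 = 1020100 ≡ 289 (mod 1027)
10^32 ≡ 289^2 = 83521 ≡ 334 (mod 1027)
10^64 ≡ 334^2 = 111556 ≡ 640 (mod 1027)
10^128 ≡ 640^2 = 409600 ≡ 854 (mod 1027)
10^256 ≡ 854^2 = 729316 ≡ 146 (mod 1027)
10^512 ≡ 146^2 = 21316 ≡ 776 (mod 1027)
10^1024 ≡ 776^2 = 602176 ≡ 354 (mod 1027)
1026 = 1024 + 2 in binary powers of 2.
So 10^1026 ≡ 354 · 100 ≡ 482 (mod 1027).
Since 482 ≠ 1, base 10 is a Fermat witness: 1027 is composite.

482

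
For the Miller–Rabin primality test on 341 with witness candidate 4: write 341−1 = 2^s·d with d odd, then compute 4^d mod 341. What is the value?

1

341 − 1 = 340 = 2^2 · 85, so d = 85.
4^1 ≡ 4 (mod 341)
4^2 ≡ 4^2 = 16 ≡ 16 (mod 341)
4^4 ≡ 16^2 = 256 ≡ 256 (mod 341)
4^8 ≡ 256^2 = 65536 ≡ 64 (mod 341)
4^16 ≡ 64^2 = 4096 ≡ 4 (mod 341)
4^32 ≡ 4^2 = 16 ≡ 16 (mod 341)
4^64 ≡ 16^2 = 256 ≡ 256 (mod 341)
85 = 64 + 16 + 4 + 1 in binary powers of 2.
So 4^85 ≡ 256 · 4 · 256 · 4 ≡ 1 (mod 341).
Since 4^d ≡ 1 (mod 341), base 4 does not prove 341 composite.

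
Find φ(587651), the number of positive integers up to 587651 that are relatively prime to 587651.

Factor: 587651 = 19 · 157 · 197.
φ(587651) = (19−1) · (157−1) · (197−1) = 18 · 156 · 196 = 550368.

550368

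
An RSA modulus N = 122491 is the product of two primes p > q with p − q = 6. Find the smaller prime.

Since p = q + 6, we have 122491 = q(q + 6), so q² + 6q − 122491 = 0.
Discriminant: 6² + 4·122491 = 36 + 489964 = 490000; √490000 = 700.
q = (−6 + 700)/2 = 347, and p = q + 6 = 353.
Check: 347 · 353 = 122491.

347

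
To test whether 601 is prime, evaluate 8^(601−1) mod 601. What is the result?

1

8^1 ≡ 8 (mod 601)
8^2 ≡ 8^2 = 64 ≡ 64 (mod 601)
8^4 ≡ 64^2 = 4096 ≡ 490 (mod 601)
8^8 ≡ 490^2 = 240100 ≡ 301 (mod 601)
8^16 ≡ 301^2 = 90601 ≡ 451 (mod 601)
8^32 ≡ 451^2 = 203401 ≡ 263 (mod 601)
8^64 ≡ 263^2 = 69169 ≡ 54 (mod 601)
8^128 ≡ 54^2 = 2916 ≡ 512 (mod 601)
8^256 ≡ 512^2 = 262144 ≡ 108 (mod 601)
8^512 ≡ 108^2 = 11664 ≡ 245 (mod 601)
600 = 512 + 64 + 16 + 8 in binary powers of 2.
So 8^600 ≡ 245 · 54 · 451 · 301 ≡ 1 (mod 601).
Since the result is 1, base 8 gives no evidence that 601 is composite.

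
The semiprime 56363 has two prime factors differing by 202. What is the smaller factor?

Since p = q + 202, we have 56363 = q(q + 202), so q² + 202q − 56363 = 0.
Discriminant: 202² + 4·56363 = 40804 + 225452 = 266256; √266256 = 516.
q = (−202 + 516)/2 = 157, and p = q + 202 = 359.
Check: 157 · 359 = 56363.

157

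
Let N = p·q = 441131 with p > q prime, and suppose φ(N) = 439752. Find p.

φ(n) = (p−1)(q−1) = n − (p+q) + 1, so p + q = 441131 − 439752 + 1 = 1380.
p and q are the roots of t² − 1380t + 441131 = 0.
Discriminant: 1380² − 4·441131 = 1904400 − 1764524 = 139876; √139876 = 374.
q = (1380 − 374)/2 = 503, p = (1380 + 374)/2 = 877.
Check: 503 · 877 = 441131.

877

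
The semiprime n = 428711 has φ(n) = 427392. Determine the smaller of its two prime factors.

φ(n) = (p−1)(q−1) = n − (p+q) + 1, so p + q = 428711 − 427392 + 1 = 1320.
p and q are the roots of t² − 1320t + 428711 = 0.
Discriminant: 1320² − 4·428711 = 1742400 − 1714844 = 27556; √27556 = 166.
q = (1320 − 166)/2 = 577, p = (1320 + 166)/2 = 743.
Check: 577 · 743 = 428711.

577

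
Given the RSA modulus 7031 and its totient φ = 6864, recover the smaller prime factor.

φ(n) = (p−1)(q−1) = n − (p+q) + 1, so p + q = 7031 − 6864 + 1 = 168.
p and q are the roots of t² − 168t + 7031 = 0.
Discriminant: 168² − 4·7031 = 28224 − 28124 = 100; √100 = 10.
q = (168 − 10)/2 = 79, p = (168 + 10)/2 = 89.
Check: 79 · 89 = 7031.

79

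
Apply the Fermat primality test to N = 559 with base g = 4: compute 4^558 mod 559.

4^1 ≡ 4 (mod 559)
4^2 ≡ 4^2 = 16 ≡ 16 (mod 559)
4^4 ≡ 16^2 = 256 ≡ 256 (mod 559)
4^8 ≡ 256^2 = 65536 ≡ 133 (mod 559)
4^16 ≡ 133^2 = 17689 ≡ 360 (mod 559)
4^32 ≡ 360^2 = 129600 ≡ 471 (mod 559)
4^64 ≡ 471^2 = 221841 ≡ 477 (mod 559)
4^128 ≡ 477^2 = 227529 ≡ 16 (mod 559)
4^256 ≡ 16^2 = 256 ≡ 256 (mod 559)
4^512 ≡ 256^2 = 65536 ≡ 133 (mod 559)
558 = 512 + 32 + 8 + 4 + 2 in binary powers of 2.
So 4^558 ≡ 133 · 471 · 133 · 256 · 16 ≡ 508 (mod 559).
Since 508 ≠ 1, base 4 is a Fermat witness: 559 is composite.

508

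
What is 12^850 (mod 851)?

164

12^1 ≡ 12 (mod 851)
12^2 ≡ 12^2 = 144 ≡ 144 (mod 851)
12^4 ≡ 144^2 = 20736 ≡ 312 (mod 851)
12^8 ≡ 312^2 = 97344 ≡ 330 (mod 851)
12^16 ≡ 330^2 = 108900 ≡ 823 (mod 851)
12^32 ≡ 823^2 = 677329 ≡ 784 (mod 851)
12^64 ≡ 784^2 = 614656 ≡ 234 (mod 851)
12^128 ≡ 234^2 = 54756 ≡ 292 (mod 851)
12^256 ≡ 292^2 = 85264 ≡ 164 (mod 851)
12^512 ≡ 164^2 = 26896 ≡ 515 (mod 851)
850 = 512 + 256 + 64 + 16 + 2 in binary powers of 2.
So 12^850 ≡ 515 · 164 · 234 · 823 · 144 ≡ 164 (mod 851).
Since 164 ≠ 1, base 12 is a Fermat witness: 851 is composite.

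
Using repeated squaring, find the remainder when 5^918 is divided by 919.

5^1 ≡ 5 (mod 919)
5^2 ≡ 5^2 = 25 ≡ 25 (mod 919)
5^4 ≡ 25^2 = 625 ≡ 625 (mod 919)
5^8 ≡ 625^2 = 390625 ≡ 50 (mod 919)
5^16 ≡ 50^2 = 2500 ≡ 662 (mod 919)
5^32 ≡ 662^2 = 438244 ≡ 800 (mod 919)
5^64 ≡ 800^2 = 640000 ≡ 376 (mod 919)
5^128 ≡ 376^2 = 141376 ≡ 769 (mod 919)
5^256 ≡ 769^2 = 591361 ≡ 444 (mod 919)
5^512 ≡ 444^2 = 197136 ≡ 470 (mod 919)
918 = 512 + 256 + 128 + 16 + 4 + 2 in binary powers of 2.
So 5^918 ≡ 470 · 444 · 769 · 662 · 625 · 25 ≡ 1 (mod 919).
Since the result is 1, base 5 gives no evidence that 919 is composite.

1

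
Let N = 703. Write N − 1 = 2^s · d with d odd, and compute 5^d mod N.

438

703 − 1 = 702 = 2^1 · 351, so d = 351.
5^1 ≡ 5 (mod 703)
5^2 ≡ 5^2 = 25 ≡ 25 (mod 703)
5^4 ≡ 25^2 = 625 ≡ 625 (mod 703)
5^8 ≡ 625^2 = 390625 ≡ 460 (mod 703)
5^16 ≡ 460^2 = 211600 ≡ 700 (mod 703)
5^32 ≡ 700^2 = 490000 ≡ 9 (mod 703)
5^64 ≡ 9^2 = 81 ≡ 81 (mod 703)
5^128 ≡ 81^2 = 6561 ≡ 234 (mod 703)
5^256 ≡ 234^2 = 54756 ≡ 625 (mod 703)
351 = 256 + 64 + 16 + 8 + 4 + 2 + 1 in binary powers of 2.
So 5^351 ≡ 625 · 81 · 700 · 460 · 625 · 25 · 5 ≡ 438 (mod 703).
Squaring chain: 438; never reaches −1, so base 5 is a Miller–Rabin witness that 703 is composite.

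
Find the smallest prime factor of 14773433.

67

14773433 is odd.
Digit sum 32, not divisible by 3.
Ends in 3: not divisible by 5.
7: 14773433 = 7·2110490 + 3
11: 14773433 = 11·1343039 + 4
13: 14773433 = 13·1136417 + 12
17: 14773433 = 17·869025 + 8
19: 14773433 = 19·777549 + 2
23: 14773433 = 23·642323 + 4
29: 14773433 = 29·509428 + 21
31: 14773433 = 31·476562 + 11
37: 14773433 = 37·399281 + 36
41: 14773433 = 41·360327 + 26
43: 14773433 = 43·343568 + 9
47: 14773433 = 47·314328 + 17
53: 14773433 = 53·278744 + 1
59: 14773433 = 59·250397 + 10
61: 14773433 = 61·242187 + 26
67: 14773433 = 67·220499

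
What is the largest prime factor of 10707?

83

10707 = 3 · 3569
3569 = 43 · 83
83 is prime.
So 10707 = 3 · 43 · 83; the largest prime factor is 83.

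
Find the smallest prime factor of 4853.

4853 is odd.
Digit sum 20, not divisible by 3.
Ends in 3: not divisible by 5.
7: 4853 = 7·693 + 2
11: 4853 = 11·441 + 2
13: 4853 = 13·373 + 4
17: 4853 = 17·285 + 8
19: 4853 = 19·255 + 8
23: 4853 = 23·211

23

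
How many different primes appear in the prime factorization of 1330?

1330 = 2 · 665
665 = 5 · 133
133 = 7 · 19
1330 = 2 · 5 · 7 · 19, which has 4 distinct prime factors.

4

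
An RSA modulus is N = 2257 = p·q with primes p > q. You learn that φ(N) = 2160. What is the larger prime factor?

61

φ(n) = (p−1)(q−1) = n − (p+q) + 1, so p + q = 2257 − 2160 + 1 = 98.
p and q are the roots of t² − 98t + 2257 = 0.
Discriminant: 98² − 4·2257 = 9604 − 9028 = 576; √576 = 24.
q = (98 − 24)/2 = 37, p = (98 + 24)/2 = 61.
Check: 37 · 61 = 2257.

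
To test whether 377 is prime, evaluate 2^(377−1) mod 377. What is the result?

94

2^1 ≡ 2 (mod 377)
2^2 ≡ 2^2 = 4 ≡ 4 (mod 377)
2^4 ≡ 4^2 = 16 ≡ 16 (mod 377)
2^8 ≡ 16^2 = 256 ≡ 256 (mod 377)
2^16 ≡ 256^2 = 65536 ≡ 315 (mod 377)
2^32 ≡ 315^2 = 99225 ≡ 74 (mod 377)
2^64 ≡ 74^2 = 5476 ≡ 198 (mod 377)
2^128 ≡ 198^2 = 39204 ≡ 373 (mod 377)
2^256 ≡ 373^2 = 139129 ≡ 16 (mod 377)
376 = 256 + 64 + 32 + 16 + 8 in binary powers of 2.
So 2^376 ≡ 16 · 198 · 74 · 315 · 256 ≡ 94 (mod 377).
Since 94 ≠ 1, base 2 is a Fermat witness: 377 is composite.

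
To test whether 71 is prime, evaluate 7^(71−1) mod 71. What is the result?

7^1 ≡ 7 (mod 71)
7^2 ≡ 7^2 = 49 ≡ 49 (mod 71)
7^4 ≡ 49^2 = 2401 ≡ 58 (mod 71)
7^8 ≡ 58^2 = 3364 ≡ 27 (mod 71)
7^16 ≡ 27^2 = 729 ≡ 19 (mod 71)
7^32 ≡ 19^2 = 361 ≡ 6 (mod 71)
7^64 ≡ 6^2 = 36 ≡ 36 (mod 71)
70 = 64 + 4 + 2 in binary powers of 2.
So 7^70 ≡ 36 · 58 · 49 ≡ 1 (mod 71).
Since the result is 1, base 7 gives no evidence that 71 is composite.

1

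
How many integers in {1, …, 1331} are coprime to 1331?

Factor: 1331 = 11^3.
φ(1331) = 11^2·(11−1) = 1210.

1210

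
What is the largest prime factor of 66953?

66953 = 23 · 2911
2911 = 41 · 71
71 is prime.
So 66953 = 23 · 41 · 71; the largest prime factor is 71.

71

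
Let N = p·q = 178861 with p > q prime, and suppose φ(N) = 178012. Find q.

φ(n) = (p−1)(q−1) = n − (p+q) + 1, so p + q = 178861 − 178012 + 1 = 850.
p and q are the roots of t² − 850t + 178861 = 0.
Discriminant: 850² − 4·178861 = 722500 − 715444 = 7056; √7056 = 84.
q = (850 − 84)/2 = 383, p = (850 + 84)/2 = 467.
Check: 383 · 467 = 178861.

383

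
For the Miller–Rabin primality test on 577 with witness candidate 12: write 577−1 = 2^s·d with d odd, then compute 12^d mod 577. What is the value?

577 − 1 = 576 = 2^6 · 9, so d = 9.
12^1 ≡ 12 (mod 577)
12^2 ≡ 12^2 = 144 ≡ 144 (mod 577)
12^4 ≡ 144^2 = 20736 ≡ 541 (mod 577)
12^8 ≡ 541^2 = 292681 ≡ 142 (mod 577)
9 = 8 + 1 in binary powers of 2.
So 12^9 ≡ 142 · 12 ≡ 550 (mod 577).
Squaring chain: 550 → 152 → 24 → 576 → 1 → 1; reaches −1, so base 12 does not prove 577 composite.

550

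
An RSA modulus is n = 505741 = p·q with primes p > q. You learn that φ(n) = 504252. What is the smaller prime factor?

523

φ(n) = (p−1)(q−1) = n − (p+q) + 1, so p + q = 505741 − 504252 + 1 = 1490.
p and q are the roots of t² − 1490t + 505741 = 0.
Discriminant: 1490² − 4·505741 = 2220100 − 2022964 = 197136; √197136 = 444.
q = (1490 − 444)/2 = 523, p = (1490 + 444)/2 = 967.
Check: 523 · 967 = 505741.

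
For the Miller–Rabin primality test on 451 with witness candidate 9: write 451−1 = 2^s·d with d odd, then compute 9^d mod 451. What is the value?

451 − 1 = 450 = 2^1 · 225, so d = 225.
9^1 ≡ 9 (mod 451)
9^2 ≡ 9^2 = 81 ≡ 81 (mod 451)
9^4 ≡ 81^2 = 6561 ≡ 247 (mod 451)
9^8 ≡ 247^2 = 61009 ≡ 124 (mod 451)
9^16 ≡ 124^2 = 15376 ≡ 42 (mod 451)
9^32 ≡ 42^2 = 1764 ≡ 411 (mod 451)
9^64 ≡ 411^2 = 168921 ≡ 247 (mod 451)
9^128 ≡ 247^2 = 61009 ≡ 124 (mod 451)
225 = 128 + 64 + 32 + 1 in binary powers of 2.
So 9^225 ≡ 124 · 247 · 411 · 9 ≡ 419 (mod 451).
Squaring chain: 419; never reaches −1, so base 9 is a Miller–Rabin witness that 451 is composite.

419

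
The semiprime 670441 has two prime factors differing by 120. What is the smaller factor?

Since p = q + 120, we have 670441 = q(q + 120), so q² + 120q − 670441 = 0.
Discriminant: 120² + 4·670441 = 14400 + 2681764 = 2696164; √2696164 = 1642.
q = (−120 + 1642)/2 = 761, and p = q + 120 = 881.
Check: 761 · 881 = 670441.

761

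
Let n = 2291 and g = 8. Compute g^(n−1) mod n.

8^1 ≡ 8 (mod 2291)
8^2 ≡ 8^2 = 64 ≡ 64 (mod 2291)
8^4 ≡ 64^2 = 4096 ≡ 1805 (mod 2291)
8^8 ≡ 1805^2 = 3258025 ≡ 223 (mod 2291)
8^16 ≡ 223^2 = 49729 ≡ 1618 (mod 2291)
8^32 ≡ 1618^2 = 2617924 ≡ 1602 (mod 2291)
8^64 ≡ 1602^2 = 2566404 ≡ 484 (mod 2291)
8^128 ≡ 484^2 = 234256 ≡ 574 (mod 2291)
8^256 ≡ 574^2 = 329476 ≡ 1863 (mod 2291)
8^512 ≡ 1863^2 = 3470769 ≡ 2195 (mod 2291)
8^1024 ≡ 2195^2 = 4818025 ≡ 52 (mod 2291)
8^2048 ≡ 52^2 = 2704 ≡ 413 (mod 2291)
2290 = 2048 + 128 + 64 + 32 + 16 + 2 in binary powers of 2.
So 8^2290 ≡ 413 · 574 · 484 · 1602 · 1618 · 64 ≡ 2039 (mod 2291).
Since 2039 ≠ 1, base 8 is a Fermat witness: 2291 is composite.

2039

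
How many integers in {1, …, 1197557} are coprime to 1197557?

Factor: 1197557 = 71 · 101 · 167.
φ(1197557) = (71−1) · (101−1) · (167−1) = 70 · 100 · 166 = 1162000.

1162000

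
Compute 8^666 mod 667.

8^1 ≡ 8 (mod 667)
8^2 ≡ 8^2 = 64 ≡ 64 (mod 667)
8^4 ≡ 64^2 = 4096 ≡ 94 (mod 667)
8^8 ≡ 94^2 = 8836 ≡ 165 (mod 667)
8^16 ≡ 165^2 = 27225 ≡ 545 (mod 667)
8^32 ≡ 545^2 = 297025 ≡ 210 (mod 667)
8^64 ≡ 210^2 = 44100 ≡ 78 (mod 667)
8^128 ≡ 78^2 = 6084 ≡ 81 (mod 667)
8^256 ≡ 81^2 = 6561 ≡ 558 (mod 667)
8^512 ≡ 558^2 = 311364 ≡ 542 (mod 667)
666 = 512 + 128 + 16 + 8 + 2 in binary powers of 2.
So 8^666 ≡ 542 · 81 · 545 · 165 · 64 ≡ 473 (mod 667).
Since 473 ≠ 1, base 8 is a Fermat witness: 667 is composite.

473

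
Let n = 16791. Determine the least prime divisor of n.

16791 is odd.
Digit sum 24, divisible by 3.

3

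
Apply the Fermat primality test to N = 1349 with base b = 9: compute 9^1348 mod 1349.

1068

9^1 ≡ 9 (mod 1349)
9^2 ≡ 9^2 = 81 ≡ 81 (mod 1349)
9^4 ≡ 81^2 = 6561 ≡ 1165 (mod 1349)
9^8 ≡ 1165^2 = 1357225 ≡ 131 (mod 1349)
9^16 ≡ 131^2 = 17161 ≡ 973 (mod 1349)
9^32 ≡ 973^2 = 946729 ≡ 1080 (mod 1349)
9^64 ≡ 1080^2 = 1166400 ≡ 864 (mod 1349)
9^128 ≡ 864^2 = 746496 ≡ 499 (mod 1349)
9^256 ≡ 499^2 = 249001 ≡ 785 (mod 1349)
9^512 ≡ 785^2 = 616225 ≡ 1081 (mod 1349)
9^1024 ≡ 1081^2 = 1168561 ≡ 327 (mod 1349)
1348 = 1024 + 256 + 64 + 4 in binary powers of 2.
So 9^1348 ≡ 327 · 785 · 864 · 1165 ≡ 1068 (mod 1349).
Since 1068 ≠ 1, base 9 is a Fermat witness: 1349 is composite.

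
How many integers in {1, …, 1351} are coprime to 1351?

1152

Factor: 1351 = 7 · 193.
φ(1351) = (7−1) · (193−1) = 6 · 192 = 1152.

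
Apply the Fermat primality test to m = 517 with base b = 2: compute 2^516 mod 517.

460

2^1 ≡ 2 (mod 517)
2^2 ≡ 2^2 = 4 ≡ 4 (mod 517)
2^4 ≡ 4^2 = 16 ≡ 16 (mod 517)
2^8 ≡ 16^2 = 256 ≡ 256 (mod 517)
2^16 ≡ 256^2 = 65536 ≡ 394 (mod 517)
2^32 ≡ 394^2 = 155236 ≡ 136 (mod 517)
2^64 ≡ 136^2 = 18496 ≡ 401 (mod 517)
2^128 ≡ 401^2 = 160801 ≡ 14 (mod 517)
2^256 ≡ 14^2 = 196 ≡ 196 (mod 517)
2^512 ≡ 196^2 = 38416 ≡ 158 (mod 517)
516 = 512 + 4 in binary powers of 2.
So 2^516 ≡ 158 · 16 ≡ 460 (mod 517).
Since 460 ≠ 1, base 2 is a Fermat witness: 517 is composite.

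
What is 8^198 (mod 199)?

8^1 ≡ 8 (mod 199)
8^2 ≡ 8^2 = 64 ≡ 64 (mod 199)
8^4 ≡ 64^2 = 4096 ≡ 116 (mod 199)
8^8 ≡ 116^2 = 13456 ≡ 123 (mod 199)
8^16 ≡ 123^2 = 15129 ≡ 5 (mod 199)
8^32 ≡ 5^2 = 25 ≡ 25 (mod 199)
8^64 ≡ 25^2 = 625 ≡ 28 (mod 199)
8^128 ≡ 28^2 = 784 ≡ 187 (mod 199)
198 = 128 + 64 + 4 + 2 in binary powers of 2.
So 8^198 ≡ 187 · 28 · 116 · 64 ≡ 1 (mod 199).
Since the result is 1, base 8 gives no evidence that 199 is composite.

1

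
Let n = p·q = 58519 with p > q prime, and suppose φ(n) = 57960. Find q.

φ(n) = (p−1)(q−1) = n − (p+q) + 1, so p + q = 58519 − 57960 + 1 = 560.
p and q are the roots of t² − 560t + 58519 = 0.
Discriminant: 560² − 4·58519 = 313600 − 234076 = 79524; √79524 = 282.
q = (560 − 282)/2 = 139, p = (560 + 282)/2 = 421.
Check: 139 · 421 = 58519.

139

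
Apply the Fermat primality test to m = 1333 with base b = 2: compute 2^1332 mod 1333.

4

2^1 ≡ 2 (mod 1333)
2^2 ≡ 2^2 = 4 ≡ 4 (mod 1333)
2^4 ≡ 4^2 = 16 ≡ 16 (mod 1333)
2^8 ≡ 16^2 = 256 ≡ 256 (mod 1333)
2^16 ≡ 256^2 = 65536 ≡ 219 (mod 1333)
2^32 ≡ 219^2 = 47961 ≡ 1306 (mod 1333)
2^64 ≡ 1306^2 = 1705636 ≡ 729 (mod 1333)
2^128 ≡ 729^2 = 531441 ≡ 907 (mod 1333)
2^256 ≡ 907^2 = 822649 ≡ 188 (mod 1333)
2^512 ≡ 188^2 = 35344 ≡ 686 (mod 1333)
2^1024 ≡ 686^2 = 470596 ≡ 47 (mod 1333)
1332 = 1024 + 256 + 32 + 16 + 4 in binary powers of 2.
So 2^1332 ≡ 47 · 188 · 1306 · 219 · 16 ≡ 4 (mod 1333).
Since 4 ≠ 1, base 2 is a Fermat witness: 1333 is composite.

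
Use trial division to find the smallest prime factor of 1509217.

1509217 is odd.
Digit sum 25, not divisible by 3.
Ends in 7: not divisible by 5.
7: 1509217 = 7·215602 + 3
11: 1509217 = 11·137201 + 6
13: 1509217 = 13·116093 + 8
17: 1509217 = 17·88777 + 8
19: 1509217 = 19·79432 + 9
23: 1509217 = 23·65618 + 3
29: 1509217 = 29·52041 + 28
31: 1509217 = 31·48684 + 13
37: 1509217 = 37·40789 + 24
41: 1509217 = 41·36810 + 7
43: 1509217 = 43·35098 + 3
47: 1509217 = 47·32111

47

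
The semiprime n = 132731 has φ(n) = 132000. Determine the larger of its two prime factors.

401

φ(n) = (p−1)(q−1) = n − (p+q) + 1, so p + q = 132731 − 132000 + 1 = 732.
p and q are the roots of t² − 732t + 132731 = 0.
Discriminant: 732² − 4·132731 = 535824 − 530924 = 4900; √4900 = 70.
q = (732 − 70)/2 = 331, p = (732 + 70)/2 = 401.
Check: 331 · 401 = 132731.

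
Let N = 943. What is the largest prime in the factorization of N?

943 = 23 · 41
41 is prime.
So 943 = 23 · 41; the largest prime factor is 41.

41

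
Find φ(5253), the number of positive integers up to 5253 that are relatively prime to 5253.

3264

Factor: 5253 = 3 · 17 · 103.
φ(5253) = (3−1) · (17−1) · (103−1) = 2 · 16 · 102 = 3264.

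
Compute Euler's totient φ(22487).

22176

Factor: 22487 = 113 · 199.
φ(22487) = (113−1) · (199−1) = 112 · 198 = 22176.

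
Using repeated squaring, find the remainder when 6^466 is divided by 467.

6^1 ≡ 6 (mod 467)
6^2 ≡ 6^2 = 36 ≡ 36 (mod 467)
6^4 ≡ 36^2 = 1296 ≡ 362 (mod 467)
6^8 ≡ 362^2 = 131044 ≡ 284 (mod 467)
6^16 ≡ 284^2 = 80656 ≡ 332 (mod 467)
6^32 ≡ 332^2 = 110224 ≡ 12 (mod 467)
6^64 ≡ 12^2 = 144 ≡ 144 (mod 467)
6^128 ≡ 144^2 = 20736 ≡ 188 (mod 467)
6^256 ≡ 188^2 = 35344 ≡ 319 (mod 467)
466 = 256 + 128 + 64 + 16 + 2 in binary powers of 2.
So 6^466 ≡ 319 · 188 · 144 · 332 · 36 ≡ 1 (mod 467).
Since the result is 1, base 6 gives no evidence that 467 is composite.

1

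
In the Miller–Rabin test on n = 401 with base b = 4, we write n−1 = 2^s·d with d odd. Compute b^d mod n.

401 − 1 = 400 = 2^4 · 25, so d = 25.
4^1 ≡ 4 (mod 401)
4^2 ≡ 4^2 = 16 ≡ 16 (mod 401)
4^4 ≡ 16^2 = 256 ≡ 256 (mod 401)
4^8 ≡ 256^2 = 65536 ≡ 173 (mod 401)
4^16 ≡ 173^2 = 29929 ≡ 255 (mod 401)
25 = 16 + 8 + 1 in binary powers of 2.
So 4^25 ≡ 255 · 173 · 4 ≡ 20 (mod 401).
Squaring chain: 20 → 400 → 1 → 1; reaches −1, so base 4 does not prove 401 composite.

20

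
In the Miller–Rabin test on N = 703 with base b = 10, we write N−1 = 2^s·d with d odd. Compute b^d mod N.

703 − 1 = 702 = 2^1 · 351, so d = 351.
10^1 ≡ 10 (mod 703)
10^2 ≡ 10^2 = 100 ≡ 100 (mod 703)
10^4 ≡ 100^2 = 10000 ≡ 158 (mod 703)
10^8 ≡ 158^2 = 24964 ≡ 359 (mod 703)
10^16 ≡ 359^2 = 128881 ≡ 232 (mod 703)
10^32 ≡ 232^2 = 53824 ≡ 396 (mod 703)
10^64 ≡ 396^2 = 156816 ≡ 47 (mod 703)
10^128 ≡ 47^2 = 2209 ≡ 100 (mod 703)
10^256 ≡ 100^2 = 10000 ≡ 158 (mod 703)
351 = 256 + 64 + 16 + 8 + 4 + 2 + 1 in binary powers of 2.
So 10^351 ≡ 158 · 47 · 232 · 359 · 158 · 100 · 10 ≡ 75 (mod 703).
Squaring chain: 75; never reaches −1, so base 10 is a Miller–Rabin witness that 703 is composite.

75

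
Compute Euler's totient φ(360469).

344400

Factor: 360469 = 43 · 83 · 101.
φ(360469) = (43−1) · (83−1) · (101−1) = 42 · 82 · 100 = 344400.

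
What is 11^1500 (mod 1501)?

495

11^1 ≡ 11 (mod 1501)
11^2 ≡ 11^2 = 121 ≡ 121 (mod 1501)
11^4 ≡ 121^2 = 14641 ≡ 1132 (mod 1501)
11^8 ≡ 1132^2 = 1281424 ≡ 1071 (mod 1501)
11^16 ≡ 1071^2 = 1147041 ≡ 277 (mod 1501)
11^32 ≡ 277^2 = 76729 ≡ 178 (mod 1501)
11^64 ≡ 178^2 = 31684 ≡ 163 (mod 1501)
11^128 ≡ 163^2 = 26569 ≡ 1052 (mod 1501)
11^256 ≡ 1052^2 = 1106704 ≡ 467 (mod 1501)
11^512 ≡ 467^2 = 218089 ≡ 444 (mod 1501)
11^1024 ≡ 444^2 = 197136 ≡ 505 (mod 1501)
1500 = 1024 + 256 + 128 + 64 + 16 + 8 + 4 in binary powers of 2.
So 11^1500 ≡ 505 · 467 · 1052 · 163 · 277 · 1071 · 1132 ≡ 495 (mod 1501).
Since 495 ≠ 1, base 11 is a Fermat witness: 1501 is composite.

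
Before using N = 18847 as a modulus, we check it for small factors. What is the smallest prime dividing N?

47

18847 is odd.
Digit sum 28, not divisible by 3.
Ends in 7: not divisible by 5.
7: 18847 = 7·2692 + 3
11: 18847 = 11·1713 + 4
13: 18847 = 13·1449 + 10
17: 18847 = 17·1108 + 11
19: 18847 = 19·991 + 18
23: 18847 = 23·819 + 10
29: 18847 = 29·649 + 26
31: 18847 = 31·607 + 30
37: 18847 = 37·509 + 14
41: 18847 = 41·459 + 28
43: 18847 = 43·438 + 13
47: 18847 = 47·401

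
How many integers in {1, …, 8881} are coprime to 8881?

8692

Factor: 8881 = 83 · 107.
φ(8881) = (83−1) · (107−1) = 82 · 106 = 8692.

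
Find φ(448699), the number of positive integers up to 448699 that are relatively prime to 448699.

Factor: 448699 = 37 · 67 · 181.
φ(448699) = (37−1) · (67−1) · (181−1) = 36 · 66 · 180 = 427680.

427680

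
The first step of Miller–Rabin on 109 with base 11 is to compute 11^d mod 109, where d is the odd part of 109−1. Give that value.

109 − 1 = 108 = 2^2 · 27, so d = 27.
11^1 ≡ 11 (mod 109)
11^2 ≡ 11^2 = 121 ≡ 12 (mod 109)
11^4 ≡ 12^2 = 144 ≡ 35 (mod 109)
11^8 ≡ 35^2 = 1225 ≡ 26 (mod 109)
11^16 ≡ 26^2 = 676 ≡ 22 (mod 109)
27 = 16 + 8 + 2 + 1 in binary powers of 2.
So 11^27 ≡ 22 · 26 · 12 · 11 ≡ 76 (mod 109).
Squaring chain: 76 → 108; reaches −1, so base 11 does not prove 109 composite.

76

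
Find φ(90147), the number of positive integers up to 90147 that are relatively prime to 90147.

59400

Factor: 90147 = 3 · 151 · 199.
φ(90147) = (3−1) · (151−1) · (199−1) = 2 · 150 · 198 = 59400.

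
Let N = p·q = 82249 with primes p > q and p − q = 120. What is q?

233

Since p = q + 120, we have 82249 = q(q + 120), so q² + 120q − 82249 = 0.
Discriminant: 120² + 4·82249 = 14400 + 328996 = 343396; √343396 = 586.
q = (−120 + 586)/2 = 233, and p = q + 120 = 353.
Check: 233 · 353 = 82249.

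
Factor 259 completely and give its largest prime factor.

37

259 = 7 · 37
37 is prime.
So 259 = 7 · 37; the largest prime factor is 37.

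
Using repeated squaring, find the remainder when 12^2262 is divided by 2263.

12^1 ≡ 12 (mod 2263)
12^2 ≡ 12^2 = 144 ≡ 144 (mod 2263)
12^4 ≡ 144^2 = 20736 ≡ 369 (mod 2263)
12^8 ≡ 369^2 = 136161 ≡ 381 (mod 2263)
12^16 ≡ 381^2 = 145161 ≡ 329 (mod 2263)
12^32 ≡ 329^2 = 108241 ≡ 1880 (mod 2263)
12^64 ≡ 1880^2 = 3534400 ≡ 1857 (mod 2263)
12^128 ≡ 1857^2 = 3448449 ≡ 1900 (mod 2263)
12^256 ≡ 1900^2 = 3610000 ≡ 515 (mod 2263)
12^512 ≡ 515^2 = 265225 ≡ 454 (mod 2263)
12^1024 ≡ 454^2 = 206116 ≡ 183 (mod 2263)
12^2048 ≡ 183^2 = 33489 ≡ 1807 (mod 2263)
2262 = 2048 + 128 + 64 + 16 + 4 + 2 in binary powers of 2.
So 12^2262 ≡ 1807 · 1900 · 1857 · 329 · 369 · 144 ≡ 593 (mod 2263).
Since 593 ≠ 1, base 12 is a Fermat witness: 2263 is composite.

593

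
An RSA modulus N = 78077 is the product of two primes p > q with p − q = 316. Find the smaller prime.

163

Since p = q + 316, we have 78077 = q(q + 316), so q² + 316q − 78077 = 0.
Discriminant: 316² + 4·78077 = 99856 + 312308 = 412164; √412164 = 642.
q = (−316 + 642)/2 = 163, and p = q + 316 = 479.
Check: 163 · 479 = 78077.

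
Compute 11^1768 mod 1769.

11^1 ≡ 11 (mod 1769)
11^2 ≡ 11^2 = 121 ≡ 121 (mod 1769)
11^4 ≡ 121^2 = 14641 ≡ 489 (mod 1769)
11^8 ≡ 489^2 = 239121 ≡ 306 (mod 1769)
11^16 ≡ 306^2 = 93636 ≡ 1648 (mod 1769)
11^32 ≡ 1648^2 = 2715904 ≡ 489 (mod 1769)
11^64 ≡ 489^2 = 239121 ≡ 306 (mod 1769)
11^128 ≡ 306^2 = 93636 ≡ 1648 (mod 1769)
11^256 ≡ 1648^2 = 2715904 ≡ 489 (mod 1769)
11^512 ≡ 489^2 = 239121 ≡ 306 (mod 1769)
11^1024 ≡ 306^2 = 93636 ≡ 1648 (mod 1769)
1768 = 1024 + 512 + 128 + 64 + 32 + 8 in binary powers of 2.
So 11^1768 ≡ 1648 · 306 · 1648 · 306 · 489 · 306 ≡ 489 (mod 1769).
Since 489 ≠ 1, base 11 is a Fermat witness: 1769 is composite.

489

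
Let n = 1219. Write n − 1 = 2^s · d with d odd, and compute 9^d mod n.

1219 − 1 = 1218 = 2^1 · 609, so d = 609.
9^1 ≡ 9 (mod 1219)
9^2 ≡ 9^2 = 81 ≡ 81 (mod 1219)
9^4 ≡ 81^2 = 6561 ≡ 466 (mod 1219)
9^8 ≡ 466^2 = 217156 ≡ 174 (mod 1219)
9^16 ≡ 174^2 = 30276 ≡ 1020 (mod 1219)
9^32 ≡ 1020^2 = 1040400 ≡ 593 (mod 1219)
9^64 ≡ 593^2 = 351649 ≡ 577 (mod 1219)
9^128 ≡ 577^2 = 332929 ≡ 142 (mod 1219)
9^256 ≡ 142^2 = 20164 ≡ 660 (mod 1219)
9^512 ≡ 660^2 = 435600 ≡ 417 (mod 1219)
609 = 512 + 64 + 32 + 1 in binary powers of 2.
So 9^609 ≡ 417 · 577 · 593 · 9 ≡ 282 (mod 1219).
Squaring chain: 282; never reaches −1, so base 9 is a Miller–Rabin witness that 1219 is composite.

282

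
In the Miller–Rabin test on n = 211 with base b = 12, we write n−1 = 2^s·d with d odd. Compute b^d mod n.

210

211 − 1 = 210 = 2^1 · 105, so d = 105.
12^1 ≡ 12 (mod 211)
12^2 ≡ 12^2 = 144 ≡ 144 (mod 211)
12^4 ≡ 144^2 = 20736 ≡ 58 (mod 211)
12^8 ≡ 58^2 = 3364 ≡ 199 (mod 211)
12^16 ≡ 199^2 = 39601 ≡ 144 (mod 211)
12^32 ≡ 144^2 = 20736 ≡ 58 (mod 211)
12^64 ≡ 58^2 = 3364 ≡ 199 (mod 211)
105 = 64 + 32 + 8 + 1 in binary powers of 2.
So 12^105 ≡ 199 · 58 · 199 · 12 ≡ 210 (mod 211).
Since 12^d ≡ 210 (mod 211), base 12 does not prove 211 composite.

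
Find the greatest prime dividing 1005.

1005 = 3 · 335
335 = 5 · 67
67 is prime.
So 1005 = 3 · 5 · 67; the largest prime factor is 67.

67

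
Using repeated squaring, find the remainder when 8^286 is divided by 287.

113

8^1 ≡ 8 (mod 287)
8^2 ≡ 8^2 = 64 ≡ 64 (mod 287)
8^4 ≡ 64^2 = 4096 ≡ 78 (mod 287)
8^8 ≡ 78^2 = 6084 ≡ 57 (mod 287)
8^16 ≡ 57^2 = 3249 ≡ 92 (mod 287)
8^32 ≡ 92^2 = 8464 ≡ 141 (mod 287)
8^64 ≡ 141^2 = 19881 ≡ 78 (mod 287)
8^128 ≡ 78^2 = 6084 ≡ 57 (mod 287)
8^256 ≡ 57^2 = 3249 ≡ 92 (mod 287)
286 = 256 + 16 + 8 + 4 + 2 in binary powers of 2.
So 8^286 ≡ 92 · 92 · 57 · 78 · 64 ≡ 113 (mod 287).
Since 113 ≠ 1, base 8 is a Fermat witness: 287 is composite.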